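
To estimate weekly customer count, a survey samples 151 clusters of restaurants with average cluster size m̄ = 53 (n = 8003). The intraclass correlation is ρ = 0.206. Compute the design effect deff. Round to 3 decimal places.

11.712

deff = 1 + (53 − 1)·0.206 = 1 + 10.712 = 11.712.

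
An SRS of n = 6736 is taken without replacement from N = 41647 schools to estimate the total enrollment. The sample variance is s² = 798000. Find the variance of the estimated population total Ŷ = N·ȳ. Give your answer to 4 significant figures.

1.722 × 10^11

Var(Ŷ) = N²·Var(ȳ) = N²·(1 − n/N)·s²/n.
f = 6736/41647 = 0.16174034; Var(ȳ) = 0.83825966·798000/6736 = 99.306889.
Var(Ŷ) = 41647² · 99.306889 = 1.7224508 × 10^11.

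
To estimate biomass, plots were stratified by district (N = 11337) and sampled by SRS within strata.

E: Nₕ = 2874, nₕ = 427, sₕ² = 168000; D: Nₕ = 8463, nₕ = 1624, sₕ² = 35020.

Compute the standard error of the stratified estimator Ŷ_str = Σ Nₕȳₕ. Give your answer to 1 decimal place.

Var(Ŷ_str) = Σₕ Nₕ²(1 − fₕ)sₕ²/nₕ.
E: 2874²·(1 − 427/2874)·168000/427 = 2.7669553 × 10^9.
D: 8463²·(1 − 1624/8463)·35020/1624 = 1.2480933 × 10^9.
Sum = 4.0150486 × 10^9.
SE = √(4.0150486 × 10^9) = 63364.4.

63364.4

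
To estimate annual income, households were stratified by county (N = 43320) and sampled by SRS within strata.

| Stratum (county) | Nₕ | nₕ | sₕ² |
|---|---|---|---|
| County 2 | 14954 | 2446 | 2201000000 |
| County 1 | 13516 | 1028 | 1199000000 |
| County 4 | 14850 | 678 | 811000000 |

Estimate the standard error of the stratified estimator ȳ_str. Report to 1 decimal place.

Var(ȳ_str) = Σₕ Wₕ²(1 − fₕ)sₕ²/nₕ with Wₕ = Nₕ/N, N = 43320.
County 2: Wₕ = 0.34519852; term = 0.34519852²·(1 − 0.16356828)·2201000000/2446 = 89687.505.
County 1: Wₕ = 0.31200369; term = 0.31200369²·(1 − 0.07605801)·1199000000/1028 = 104903.56.
County 4: Wₕ = 0.34279778; term = 0.34279778²·(1 − 0.04565657)·811000000/678 = 134144.19.
Sum = 328735.26.
SE = √(328735.26) = 573.4.

573.4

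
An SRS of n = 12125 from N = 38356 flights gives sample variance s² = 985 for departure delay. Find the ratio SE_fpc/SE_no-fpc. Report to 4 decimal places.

0.8270

f = n/N = 12125/38356 = 0.31611743.
SE_no-fpc = √(s²/n) = 0.28502125; SE_fpc = √((1−f)s²/n) = 0.23570457.
Ratio = √(1−f) = 0.82697193.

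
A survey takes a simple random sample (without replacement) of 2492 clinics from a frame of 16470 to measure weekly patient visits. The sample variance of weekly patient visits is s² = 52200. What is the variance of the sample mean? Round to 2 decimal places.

17.78

Under SRS without replacement, Var(ȳ) = (1 − f)·s²/n with f = n/N = 2492/16470 = 0.15130540.
Var(ȳ) = (1 − 0.15130540)·52200/2492 = 0.84869460·20.94703 = 17.777632.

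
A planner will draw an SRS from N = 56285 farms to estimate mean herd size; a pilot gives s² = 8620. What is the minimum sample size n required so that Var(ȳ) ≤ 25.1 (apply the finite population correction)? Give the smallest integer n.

Without fpc, n₀ = s²/D = 8620/25.1 = 343.4263.
With fpc, (1 − n/N)·s²/n ≤ D requires n ≥ n₀/(1 + n₀/N) = 343.4263/(1 + 343.4263/56285) = 341.3436.
Rounding up, n = 342.

342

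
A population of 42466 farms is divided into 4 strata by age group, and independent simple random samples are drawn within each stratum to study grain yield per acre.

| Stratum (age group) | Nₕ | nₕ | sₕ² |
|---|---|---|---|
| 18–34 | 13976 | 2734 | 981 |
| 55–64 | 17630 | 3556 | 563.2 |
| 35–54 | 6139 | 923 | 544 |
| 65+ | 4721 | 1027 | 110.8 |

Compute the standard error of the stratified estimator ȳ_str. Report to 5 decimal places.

Var(ȳ_str) = Σₕ Wₕ²(1 − fₕ)sₕ²/nₕ with Wₕ = Nₕ/N, N = 42466.
18–34: Wₕ = 0.32911035; term = 0.32911035²·(1 − 0.19562106)·981/2734 = 0.03126182.
55–64: Wₕ = 0.41515565; term = 0.41515565²·(1 − 0.20170164)·563.2/3556 = 0.021791546.
35–54: Wₕ = 0.14456271; term = 0.14456271²·(1 − 0.15035022)·544/923 = 0.010465252.
65+: Wₕ = 0.11117129; term = 0.11117129²·(1 − 0.21753866)·110.8/1027 = 0.0010433199.
Sum = 0.064561938.
SE = √(0.064561938) = 0.25409.

0.25409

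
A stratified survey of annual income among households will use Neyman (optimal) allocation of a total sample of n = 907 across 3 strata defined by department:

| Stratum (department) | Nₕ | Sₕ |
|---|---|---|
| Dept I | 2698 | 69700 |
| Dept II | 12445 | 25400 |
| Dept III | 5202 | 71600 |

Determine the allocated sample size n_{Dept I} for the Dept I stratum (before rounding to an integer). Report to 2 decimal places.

Neyman allocation: nₕ = n·NₕSₕ / Σⱼ NⱼSⱼ.
Σ NⱼSⱼ = 2698·69700 + 12445·25400 + 5202·71600 = 8.766168 × 10^8.
n_{Dept I} = 907·2698·69700 / (8.766168 × 10^8) = 194.57.

194.57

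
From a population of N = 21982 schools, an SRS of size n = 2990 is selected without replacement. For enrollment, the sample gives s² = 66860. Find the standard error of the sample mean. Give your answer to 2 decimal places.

Under SRS without replacement, Var(ȳ) = (1 − f)·s²/n with f = n/N = 2990/21982 = 0.13602038.
Var(ȳ) = (1 − 0.13602038)·66860/2990 = 0.86397962·22.361204 = 19.319625.
SE(ȳ) = √(19.319625) = 4.40.

4.40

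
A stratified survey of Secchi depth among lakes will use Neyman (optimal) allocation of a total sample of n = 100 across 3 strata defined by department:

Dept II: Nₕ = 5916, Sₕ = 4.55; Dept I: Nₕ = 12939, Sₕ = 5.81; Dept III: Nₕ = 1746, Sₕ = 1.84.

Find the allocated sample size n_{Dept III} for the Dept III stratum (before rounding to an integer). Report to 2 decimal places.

3.05

Neyman allocation: nₕ = n·NₕSₕ / Σⱼ NⱼSⱼ.
Σ NⱼSⱼ = 5916·4.55 + 12939·5.81 + 1746·1.84 = 105306.03.
n_{Dept III} = 100·1746·1.84 / 105306.03 = 3.05.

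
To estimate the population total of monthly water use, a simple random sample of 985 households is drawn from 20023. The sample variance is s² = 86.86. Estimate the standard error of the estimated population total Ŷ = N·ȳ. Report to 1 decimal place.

Var(Ŷ) = N²·Var(ȳ) = N²·(1 − n/N)·s²/n.
f = 985/20023 = 0.04919343; Var(ȳ) = 0.95080657·86.86/985 = 0.08384473.
Var(Ŷ) = 20023² · 0.08384473 = 3.3615074 × 10^7.
SE(Ŷ) = √(3.3615074 × 10^7) = 5797.9.

5797.9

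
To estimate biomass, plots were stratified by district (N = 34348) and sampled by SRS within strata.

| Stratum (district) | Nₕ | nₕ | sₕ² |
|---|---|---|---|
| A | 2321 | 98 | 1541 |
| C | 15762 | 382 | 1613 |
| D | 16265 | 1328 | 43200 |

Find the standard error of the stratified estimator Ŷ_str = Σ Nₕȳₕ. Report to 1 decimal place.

94910.2

Var(Ŷ_str) = Σₕ Nₕ²(1 − fₕ)sₕ²/nₕ.
A: 2321²·(1 − 98/2321)·1541/98 = 8.113181 × 10^7.
C: 15762²·(1 − 382/15762)·1613/382 = 1.0236198 × 10^9.
D: 16265²·(1 − 1328/16265)·43200/1328 = 7.9032027 × 10^9.
Sum = 9.0079543 × 10^9.
SE = √(9.0079543 × 10^9) = 94910.2.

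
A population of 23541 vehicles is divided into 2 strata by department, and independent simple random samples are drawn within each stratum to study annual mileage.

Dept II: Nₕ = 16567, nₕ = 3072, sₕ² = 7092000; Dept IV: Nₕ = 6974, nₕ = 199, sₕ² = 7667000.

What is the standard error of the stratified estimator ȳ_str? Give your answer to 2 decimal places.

64.93

Var(ȳ_str) = Σₕ Wₕ²(1 − fₕ)sₕ²/nₕ with Wₕ = Nₕ/N, N = 23541.
Dept II: Wₕ = 0.70375090; term = 0.70375090²·(1 − 0.18542886)·7092000/3072 = 931.35331.
Dept IV: Wₕ = 0.29624910; term = 0.29624910²·(1 − 0.02853456)·7667000/199 = 3284.8369.
Sum = 4216.1902.
SE = √(4216.1902) = 64.93.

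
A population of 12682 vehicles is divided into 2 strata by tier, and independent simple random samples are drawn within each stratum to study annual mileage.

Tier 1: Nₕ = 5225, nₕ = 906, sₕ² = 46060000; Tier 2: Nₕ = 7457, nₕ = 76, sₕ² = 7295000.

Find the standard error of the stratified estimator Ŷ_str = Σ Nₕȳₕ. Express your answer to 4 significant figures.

Var(Ŷ_str) = Σₕ Nₕ²(1 − fₕ)sₕ²/nₕ.
Tier 1: 5225²·(1 − 906/5225)·46060000/906 = 1.1472689 × 10^12.
Tier 2: 7457²·(1 − 76/7457)·7295000/76 = 5.283127 × 10^12.
Sum = 6.4303959 × 10^12.
SE = √(6.4303959 × 10^12) = 2.536 × 10^6.

2.536 × 10^6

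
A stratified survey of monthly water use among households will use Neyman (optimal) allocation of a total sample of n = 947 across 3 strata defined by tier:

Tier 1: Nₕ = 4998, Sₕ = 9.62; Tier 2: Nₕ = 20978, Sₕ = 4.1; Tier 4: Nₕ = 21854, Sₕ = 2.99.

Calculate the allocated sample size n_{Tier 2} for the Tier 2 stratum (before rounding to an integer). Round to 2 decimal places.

408.41

Neyman allocation: nₕ = n·NₕSₕ / Σⱼ NⱼSⱼ.
Σ NⱼSⱼ = 4998·9.62 + 20978·4.1 + 21854·2.99 = 199434.02.
n_{Tier 2} = 947·20978·4.1 / 199434.02 = 408.41.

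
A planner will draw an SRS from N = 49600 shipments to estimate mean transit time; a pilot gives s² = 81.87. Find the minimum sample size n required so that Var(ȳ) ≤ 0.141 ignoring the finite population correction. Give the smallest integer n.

581

Without fpc, n₀ = s²/D = 81.87/0.141 = 580.6383.
Rounding up, n = 581.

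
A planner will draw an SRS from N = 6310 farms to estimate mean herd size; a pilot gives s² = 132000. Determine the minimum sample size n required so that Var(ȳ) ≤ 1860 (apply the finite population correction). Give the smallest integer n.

Without fpc, n₀ = s²/D = 132000/1860 = 70.9677.
With fpc, (1 − n/N)·s²/n ≤ D requires n ≥ n₀/(1 + n₀/N) = 70.9677/(1 + 70.9677/6310) = 70.1784.
Rounding up, n = 71.

71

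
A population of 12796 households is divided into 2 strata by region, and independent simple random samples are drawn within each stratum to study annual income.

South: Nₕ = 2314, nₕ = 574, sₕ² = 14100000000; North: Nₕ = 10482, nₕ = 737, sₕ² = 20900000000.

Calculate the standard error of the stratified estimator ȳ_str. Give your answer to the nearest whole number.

4277

Var(ȳ_str) = Σₕ Wₕ²(1 − fₕ)sₕ²/nₕ with Wₕ = Nₕ/N, N = 12796.
South: Wₕ = 0.18083776; term = 0.18083776²·(1 − 0.24805532)·14100000000/574 = 604047.87.
North: Wₕ = 0.81916224; term = 0.81916224²·(1 − 0.07031101)·20900000000/737 = 1.7691161 × 10^7.
Sum = 1.8295209 × 10^7.
SE = √(1.8295209 × 10^7) = 4277.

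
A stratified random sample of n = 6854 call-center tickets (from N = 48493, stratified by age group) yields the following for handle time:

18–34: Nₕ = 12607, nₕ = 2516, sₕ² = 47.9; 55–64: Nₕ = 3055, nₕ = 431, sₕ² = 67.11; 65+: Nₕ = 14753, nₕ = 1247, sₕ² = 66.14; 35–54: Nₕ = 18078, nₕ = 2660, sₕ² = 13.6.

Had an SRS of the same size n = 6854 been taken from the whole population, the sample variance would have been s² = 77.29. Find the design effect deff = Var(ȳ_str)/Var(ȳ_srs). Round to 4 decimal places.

Var(ȳ_str) = Σ Wₕ²(1−fₕ)sₕ²/nₕ with Wₕ = Nₕ/48493:
  18–34: (12607/48493)²·(1−2516/12607)·47.9/2516 = 0.0010299419
  55–64: (3055/48493)²·(1−431/3055)·67.11/431 = 5.307951 × 10^-4
  65+: (14753/48493)²·(1−1247/14753)·66.14/1247 = 0.0044941413
  35–54: (18078/48493)²·(1−2660/18078)·13.6/2660 = 6.0600693 × 10^-4
  → Var(ȳ_str) = 0.0066608852.
Var(ȳ_srs) = (1 − 6854/48493)·77.29/6854 = 0.0096827885.
deff = 0.0066608852 / 0.0096827885 = 0.6879.

0.6879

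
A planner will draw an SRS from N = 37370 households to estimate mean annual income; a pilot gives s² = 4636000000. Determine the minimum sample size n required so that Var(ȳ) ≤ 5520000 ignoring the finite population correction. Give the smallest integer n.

840

Without fpc, n₀ = s²/D = 4636000000/5520000 = 839.8551.
Rounding up, n = 840.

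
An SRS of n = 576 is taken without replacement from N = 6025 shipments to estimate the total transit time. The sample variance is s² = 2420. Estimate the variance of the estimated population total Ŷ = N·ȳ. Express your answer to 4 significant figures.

Var(Ŷ) = N²·Var(ȳ) = N²·(1 − n/N)·s²/n.
f = 576/6025 = 0.09560166; Var(ȳ) = 0.90439834·2420/576 = 3.7997291.
Var(Ŷ) = 6025² · 3.7997291 = 1.3793254 × 10^8.

1.379 × 10^8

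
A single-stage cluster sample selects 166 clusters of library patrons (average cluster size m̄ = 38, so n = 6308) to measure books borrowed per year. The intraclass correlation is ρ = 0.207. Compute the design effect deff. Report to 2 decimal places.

deff = 1 + (38 − 1)·0.207 = 1 + 7.659 = 8.659.

8.66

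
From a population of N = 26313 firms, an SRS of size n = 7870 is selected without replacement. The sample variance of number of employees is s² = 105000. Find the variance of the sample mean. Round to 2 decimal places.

9.35

Under SRS without replacement, Var(ȳ) = (1 − f)·s²/n with f = n/N = 7870/26313 = 0.29909170.
Var(ȳ) = (1 − 0.29909170)·105000/7870 = 0.70090830·13.341804 = 9.3513813.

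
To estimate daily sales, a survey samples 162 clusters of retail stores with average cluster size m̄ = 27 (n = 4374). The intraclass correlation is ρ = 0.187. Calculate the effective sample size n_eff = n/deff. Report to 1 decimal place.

deff = 1 + (27 − 1)·0.187 = 1 + 4.862 = 5.862.
n_eff = 4374 / 5.862 = 746.2.

746.2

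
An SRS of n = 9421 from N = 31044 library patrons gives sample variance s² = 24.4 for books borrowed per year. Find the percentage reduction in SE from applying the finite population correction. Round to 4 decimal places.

f = n/N = 9421/31044 = 0.30347249.
SE_no-fpc = √(s²/n) = 0.050891636; SE_fpc = √((1−f)s²/n) = 0.042473255.
Ratio = √(1−f) = 0.83458224. Reduction = 100·(1 − 0.83458224) = 16.5418%.

16.5418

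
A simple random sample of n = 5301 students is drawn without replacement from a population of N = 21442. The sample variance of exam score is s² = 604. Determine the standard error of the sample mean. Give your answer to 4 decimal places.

0.2929

Under SRS without replacement, Var(ȳ) = (1 − f)·s²/n with f = n/N = 5301/21442 = 0.24722507.
Var(ȳ) = (1 − 0.24722507)·604/5301 = 0.75277493·0.11394077 = 0.085771752.
SE(ȳ) = √(0.085771752) = 0.2929.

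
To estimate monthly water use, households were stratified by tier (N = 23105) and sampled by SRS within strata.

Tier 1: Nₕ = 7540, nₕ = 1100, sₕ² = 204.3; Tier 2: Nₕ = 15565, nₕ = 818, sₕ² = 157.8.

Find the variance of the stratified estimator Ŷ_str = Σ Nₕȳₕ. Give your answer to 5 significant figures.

5.3298 × 10^7

Var(Ŷ_str) = Σₕ Nₕ²(1 − fₕ)sₕ²/nₕ.
Tier 1: 7540²·(1 − 1100/7540)·204.3/1100 = 9.0184706 × 10^6.
Tier 2: 15565²·(1 − 818/15565)·157.8/818 = 4.4279887 × 10^7.
Sum = 5.3298358 × 10^7.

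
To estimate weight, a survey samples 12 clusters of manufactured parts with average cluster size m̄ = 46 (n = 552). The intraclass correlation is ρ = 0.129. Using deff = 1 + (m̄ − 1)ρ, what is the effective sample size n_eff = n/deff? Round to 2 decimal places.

deff = 1 + (46 − 1)·0.129 = 1 + 5.805 = 6.805.
n_eff = 552 / 6.805 = 81.12.

81.12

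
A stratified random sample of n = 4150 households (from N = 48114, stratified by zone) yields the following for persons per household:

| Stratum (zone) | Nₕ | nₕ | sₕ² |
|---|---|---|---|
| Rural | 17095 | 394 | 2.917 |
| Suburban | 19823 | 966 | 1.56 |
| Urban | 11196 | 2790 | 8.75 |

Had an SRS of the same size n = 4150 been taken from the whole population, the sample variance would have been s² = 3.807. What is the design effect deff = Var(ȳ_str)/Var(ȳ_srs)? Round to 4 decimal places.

Var(ȳ_str) = Σ Wₕ²(1−fₕ)sₕ²/nₕ with Wₕ = Nₕ/48114:
  Rural: (17095/48114)²·(1−394/17095)·2.917/394 = 9.1308006 × 10^-4
  Suburban: (19823/48114)²·(1−966/19823)·1.56/966 = 2.6076333 × 10^-4
  Urban: (11196/48114)²·(1−2790/11196)·8.75/2790 = 1.2750088 × 10^-4
  → Var(ȳ_str) = 0.0013013443.
Var(ȳ_srs) = (1 − 4150/48114)·3.807/4150 = 8.3822482 × 10^-4.
deff = 0.0013013443 / (8.3822482 × 10^-4) = 1.5525.

1.5525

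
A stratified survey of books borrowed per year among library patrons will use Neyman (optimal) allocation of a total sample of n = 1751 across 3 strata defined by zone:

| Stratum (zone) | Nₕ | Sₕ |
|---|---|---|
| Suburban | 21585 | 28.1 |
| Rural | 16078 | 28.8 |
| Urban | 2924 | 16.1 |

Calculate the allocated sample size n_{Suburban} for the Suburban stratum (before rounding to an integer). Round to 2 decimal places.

951.09

Neyman allocation: nₕ = n·NₕSₕ / Σⱼ NⱼSⱼ.
Σ NⱼSⱼ = 21585·28.1 + 16078·28.8 + 2924·16.1 = 1.1166613 × 10^6.
n_{Suburban} = 1751·21585·28.1 / (1.1166613 × 10^6) = 951.09.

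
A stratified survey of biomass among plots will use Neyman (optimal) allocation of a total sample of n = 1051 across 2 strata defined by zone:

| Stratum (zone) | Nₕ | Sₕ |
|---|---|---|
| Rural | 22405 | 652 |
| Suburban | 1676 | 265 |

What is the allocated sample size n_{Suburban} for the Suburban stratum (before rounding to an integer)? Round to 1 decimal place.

31.0

Neyman allocation: nₕ = n·NₕSₕ / Σⱼ NⱼSⱼ.
Σ NⱼSⱼ = 22405·652 + 1676·265 = 1.50522 × 10^7.
n_{Suburban} = 1051·1676·265 / (1.50522 × 10^7) = 31.0.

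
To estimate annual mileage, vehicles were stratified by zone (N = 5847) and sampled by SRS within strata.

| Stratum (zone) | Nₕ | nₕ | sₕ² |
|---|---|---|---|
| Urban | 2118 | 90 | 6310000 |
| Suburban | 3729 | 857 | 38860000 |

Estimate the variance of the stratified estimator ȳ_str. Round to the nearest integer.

23013

Var(ȳ_str) = Σₕ Wₕ²(1 − fₕ)sₕ²/nₕ with Wₕ = Nₕ/N, N = 5847.
Urban: Wₕ = 0.36223704; term = 0.36223704²·(1 − 0.04249292)·6310000/90 = 8808.7558.
Suburban: Wₕ = 0.63776296; term = 0.63776296²·(1 − 0.22982033)·38860000/857 = 14204.718.
Sum = 23013.474.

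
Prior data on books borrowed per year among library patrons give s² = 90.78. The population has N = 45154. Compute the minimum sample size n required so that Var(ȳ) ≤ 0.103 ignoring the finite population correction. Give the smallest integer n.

882

Without fpc, n₀ = s²/D = 90.78/0.103 = 881.3592.
Rounding up, n = 882.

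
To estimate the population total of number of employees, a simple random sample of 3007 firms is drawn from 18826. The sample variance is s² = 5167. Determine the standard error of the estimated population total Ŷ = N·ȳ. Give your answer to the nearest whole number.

22621

Var(Ŷ) = N²·Var(ȳ) = N²·(1 − n/N)·s²/n.
f = 3007/18826 = 0.15972591; Var(ȳ) = 0.84027409·5167/3007 = 1.4438631.
Var(Ŷ) = 18826² · 1.4438631 = 5.1173147 × 10^8.
SE(Ŷ) = √(5.1173147 × 10^8) = 22621.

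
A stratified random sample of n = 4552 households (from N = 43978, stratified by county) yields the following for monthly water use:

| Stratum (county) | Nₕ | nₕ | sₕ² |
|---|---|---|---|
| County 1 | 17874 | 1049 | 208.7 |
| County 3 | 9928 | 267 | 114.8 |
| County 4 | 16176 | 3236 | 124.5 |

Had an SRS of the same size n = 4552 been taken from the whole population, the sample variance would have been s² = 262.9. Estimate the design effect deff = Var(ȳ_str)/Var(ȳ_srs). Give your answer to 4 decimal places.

1.0897

Var(ȳ_str) = Σ Wₕ²(1−fₕ)sₕ²/nₕ with Wₕ = Nₕ/43978:
  County 1: (17874/43978)²·(1−1049/17874)·208.7/1049 = 0.030935194
  County 3: (9928/43978)²·(1−267/9928)·114.8/267 = 0.021322765
  County 4: (16176/43978)²·(1−3236/16176)·124.5/3236 = 0.0041638522
  → Var(ȳ_str) = 0.056421811.
Var(ȳ_srs) = (1 − 4552/43978)·262.9/4552 = 0.051776844.
deff = 0.056421811 / 0.051776844 = 1.0897.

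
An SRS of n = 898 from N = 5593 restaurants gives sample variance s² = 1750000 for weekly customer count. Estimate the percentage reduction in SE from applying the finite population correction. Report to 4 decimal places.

8.3789

f = n/N = 898/5593 = 0.16055784.
SE_no-fpc = √(s²/n) = 44.144932; SE_fpc = √((1−f)s²/n) = 40.446062.
Ratio = √(1−f) = 0.91621076. Reduction = 100·(1 − 0.91621076) = 8.3789%.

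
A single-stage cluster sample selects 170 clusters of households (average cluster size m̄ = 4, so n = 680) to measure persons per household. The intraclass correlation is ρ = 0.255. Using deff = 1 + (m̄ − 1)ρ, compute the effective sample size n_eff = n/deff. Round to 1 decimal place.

deff = 1 + (4 − 1)·0.255 = 1 + 0.765 = 1.765.
n_eff = 680 / 1.765 = 385.3.

385.3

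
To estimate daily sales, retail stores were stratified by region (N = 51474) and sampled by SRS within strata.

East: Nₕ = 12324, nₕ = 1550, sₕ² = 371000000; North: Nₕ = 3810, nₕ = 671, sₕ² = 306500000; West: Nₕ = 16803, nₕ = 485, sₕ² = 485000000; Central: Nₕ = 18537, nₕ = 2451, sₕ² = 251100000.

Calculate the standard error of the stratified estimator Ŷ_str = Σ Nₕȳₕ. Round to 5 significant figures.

1.8493 × 10^7

Var(Ŷ_str) = Σₕ Nₕ²(1 − fₕ)sₕ²/nₕ.
East: 12324²·(1 − 1550/12324)·371000000/1550 = 3.1781243 × 10^13.
North: 3810²·(1 − 671/3810)·306500000/671 = 5.4629126 × 10^12.
West: 16803²·(1 − 485/16803)·485000000/485 = 2.7419135 × 10^14.
Central: 18537²·(1 − 2451/18537)·251100000/2451 = 3.0548572 × 10^13.
Sum = 3.4198408 × 10^14.
SE = √(3.4198408 × 10^14) = 1.8493 × 10^7.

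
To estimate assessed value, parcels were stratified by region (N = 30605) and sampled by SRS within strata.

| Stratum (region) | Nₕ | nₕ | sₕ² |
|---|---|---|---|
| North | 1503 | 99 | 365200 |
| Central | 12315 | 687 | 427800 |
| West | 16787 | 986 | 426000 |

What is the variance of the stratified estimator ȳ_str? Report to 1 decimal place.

Var(ȳ_str) = Σₕ Wₕ²(1 − fₕ)sₕ²/nₕ with Wₕ = Nₕ/N, N = 30605.
North: Wₕ = 0.04910962; term = 0.04910962²·(1 − 0.06586826)·365200/99 = 8.3106864.
Central: Wₕ = 0.40238523; term = 0.40238523²·(1 − 0.05578563)·427800/687 = 95.200387.
West: Wₕ = 0.54850515; term = 0.54850515²·(1 − 0.05873593)·426000/986 = 122.35045.
Sum = 225.86152.

225.9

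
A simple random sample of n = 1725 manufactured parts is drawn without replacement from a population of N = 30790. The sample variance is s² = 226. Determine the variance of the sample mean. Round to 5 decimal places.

Under SRS without replacement, Var(ȳ) = (1 − f)·s²/n with f = n/N = 1725/30790 = 0.05602468.
Var(ȳ) = (1 − 0.05602468)·226/1725 = 0.94397532·0.13101449 = 0.12367445.

0.12367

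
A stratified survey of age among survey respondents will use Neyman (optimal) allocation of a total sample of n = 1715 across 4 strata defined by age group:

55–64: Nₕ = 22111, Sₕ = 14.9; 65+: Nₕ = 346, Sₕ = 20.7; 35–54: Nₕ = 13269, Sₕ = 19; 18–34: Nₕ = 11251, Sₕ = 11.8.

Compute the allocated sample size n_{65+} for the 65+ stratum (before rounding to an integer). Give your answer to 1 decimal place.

17.0

Neyman allocation: nₕ = n·NₕSₕ / Σⱼ NⱼSⱼ.
Σ NⱼSⱼ = 22111·14.9 + 346·20.7 + 13269·19 + 11251·11.8 = 721488.9.
n_{65+} = 1715·346·20.7 / 721488.9 = 17.0.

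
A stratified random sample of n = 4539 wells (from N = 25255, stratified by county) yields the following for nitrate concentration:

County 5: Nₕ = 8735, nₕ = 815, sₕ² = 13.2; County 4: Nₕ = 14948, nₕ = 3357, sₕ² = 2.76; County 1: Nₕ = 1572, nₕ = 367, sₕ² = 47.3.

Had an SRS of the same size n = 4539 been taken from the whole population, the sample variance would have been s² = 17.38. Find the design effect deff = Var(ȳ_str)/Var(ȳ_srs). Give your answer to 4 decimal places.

Var(ȳ_str) = Σ Wₕ²(1−fₕ)sₕ²/nₕ with Wₕ = Nₕ/25255:
  County 5: (8735/25255)²·(1−815/8735)·13.2/815 = 0.0017567488
  County 4: (14948/25255)²·(1−3357/14948)·2.76/3357 = 2.2334025 × 10^-4
  County 1: (1572/25255)²·(1−367/1572)·47.3/367 = 3.8277179 × 10^-4
  → Var(ȳ_str) = 0.0023628608.
Var(ȳ_srs) = (1 − 4539/25255)·17.38/4539 = 0.0031408567.
deff = 0.0023628608 / 0.0031408567 = 0.7523.

0.7523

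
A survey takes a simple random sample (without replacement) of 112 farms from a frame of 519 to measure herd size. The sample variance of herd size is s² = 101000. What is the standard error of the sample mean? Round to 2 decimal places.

Under SRS without replacement, Var(ȳ) = (1 − f)·s²/n with f = n/N = 112/519 = 0.21579961.
Var(ȳ) = (1 − 0.21579961)·101000/112 = 0.78420039·901.78571 = 707.1807.
SE(ȳ) = √(707.1807) = 26.59.

26.59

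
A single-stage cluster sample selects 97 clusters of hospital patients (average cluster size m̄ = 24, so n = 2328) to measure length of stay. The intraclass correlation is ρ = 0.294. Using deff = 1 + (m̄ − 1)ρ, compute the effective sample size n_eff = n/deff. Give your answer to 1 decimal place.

299.9

deff = 1 + (24 − 1)·0.294 = 1 + 6.762 = 7.762.
n_eff = 2328 / 7.762 = 299.9.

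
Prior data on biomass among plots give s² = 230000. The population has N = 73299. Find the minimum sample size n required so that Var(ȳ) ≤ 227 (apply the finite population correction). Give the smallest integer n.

1000

Without fpc, n₀ = s²/D = 230000/227 = 1013.2159.
With fpc, (1 − n/N)·s²/n ≤ D requires n ≥ n₀/(1 + n₀/N) = 1013.2159/(1 + 1013.2159/73299) = 999.4011.
Rounding up, n = 1000.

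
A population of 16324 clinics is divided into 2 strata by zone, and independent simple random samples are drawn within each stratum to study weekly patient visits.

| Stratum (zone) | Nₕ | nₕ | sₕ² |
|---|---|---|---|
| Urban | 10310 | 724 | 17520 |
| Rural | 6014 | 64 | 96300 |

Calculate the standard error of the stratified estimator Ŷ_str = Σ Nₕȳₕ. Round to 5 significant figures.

237140

Var(Ŷ_str) = Σₕ Nₕ²(1 − fₕ)sₕ²/nₕ.
Urban: 10310²·(1 − 724/10310)·17520/724 = 2.391617 × 10^9.
Rural: 6014²·(1 − 64/6014)·96300/64 = 5.3842684 × 10^10.
Sum = 5.6234301 × 10^10.
SE = √(5.6234301 × 10^10) = 237140.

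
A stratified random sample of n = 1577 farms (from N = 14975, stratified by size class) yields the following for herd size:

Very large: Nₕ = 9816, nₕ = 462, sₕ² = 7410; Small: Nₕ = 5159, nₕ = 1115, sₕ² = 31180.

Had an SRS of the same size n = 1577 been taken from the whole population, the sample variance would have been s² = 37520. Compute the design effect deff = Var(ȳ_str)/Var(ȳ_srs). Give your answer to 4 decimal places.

0.4307

Var(ȳ_str) = Σ Wₕ²(1−fₕ)sₕ²/nₕ with Wₕ = Nₕ/14975:
  Very large: (9816/14975)²·(1−462/9816)·7410/462 = 6.5671129
  Small: (5159/14975)²·(1−1115/5159)·31180/1115 = 2.6016224
  → Var(ȳ_str) = 9.1687353.
Var(ȳ_srs) = (1 − 1577/14975)·37520/1577 = 21.286501.
deff = 9.1687353 / 21.286501 = 0.4307.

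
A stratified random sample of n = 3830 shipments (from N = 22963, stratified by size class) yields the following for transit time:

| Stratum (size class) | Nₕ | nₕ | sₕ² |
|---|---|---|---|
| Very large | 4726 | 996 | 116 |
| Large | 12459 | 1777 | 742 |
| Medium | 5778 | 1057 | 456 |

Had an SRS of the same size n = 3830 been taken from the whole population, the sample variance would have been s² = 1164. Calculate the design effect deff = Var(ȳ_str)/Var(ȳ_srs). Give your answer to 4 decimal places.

0.5197

Var(ȳ_str) = Σ Wₕ²(1−fₕ)sₕ²/nₕ with Wₕ = Nₕ/22963:
  Very large: (4726/22963)²·(1−996/4726)·116/996 = 0.0038935338
  Large: (12459/22963)²·(1−1777/12459)·742/1777 = 0.10538893
  Medium: (5778/22963)²·(1−1057/5778)·456/1057 = 0.022317428
  → Var(ȳ_str) = 0.13159989.
Var(ȳ_srs) = (1 − 3830/22963)·1164/3830 = 0.25322621.
deff = 0.13159989 / 0.25322621 = 0.5197.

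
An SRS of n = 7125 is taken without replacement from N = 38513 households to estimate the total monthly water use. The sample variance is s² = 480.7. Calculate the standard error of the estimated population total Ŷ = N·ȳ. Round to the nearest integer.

9031

Var(Ŷ) = N²·Var(ȳ) = N²·(1 − n/N)·s²/n.
f = 7125/38513 = 0.18500247; Var(ȳ) = 0.81499753·480.7/7125 = 0.054985167.
Var(Ŷ) = 38513² · 0.054985167 = 8.1556813 × 10^7.
SE(Ŷ) = √(8.1556813 × 10^7) = 9031.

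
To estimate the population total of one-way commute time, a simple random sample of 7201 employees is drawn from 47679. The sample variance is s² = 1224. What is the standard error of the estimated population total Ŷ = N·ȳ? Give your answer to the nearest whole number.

18112

Var(Ŷ) = N²·Var(ȳ) = N²·(1 − n/N)·s²/n.
f = 7201/47679 = 0.15103085; Var(ȳ) = 0.84896915·1224/7201 = 0.14430471.
Var(Ŷ) = 47679² · 0.14430471 = 3.2804603 × 10^8.
SE(Ŷ) = √(3.2804603 × 10^8) = 18112.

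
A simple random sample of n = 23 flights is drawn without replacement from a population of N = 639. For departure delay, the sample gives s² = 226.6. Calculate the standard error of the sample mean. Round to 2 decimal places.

Under SRS without replacement, Var(ȳ) = (1 − f)·s²/n with f = n/N = 23/639 = 0.03599374.
Var(ȳ) = (1 − 0.03599374)·226.6/23 = 0.96400626·9.8521739 = 9.4975573.
SE(ȳ) = √(9.4975573) = 3.08.

3.08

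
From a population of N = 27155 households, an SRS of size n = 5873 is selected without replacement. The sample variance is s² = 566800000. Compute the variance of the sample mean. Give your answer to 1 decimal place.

75636.7

Under SRS without replacement, Var(ȳ) = (1 − f)·s²/n with f = n/N = 5873/27155 = 0.21627693.
Var(ȳ) = (1 − 0.21627693)·566800000/5873 = 0.78372307·96509.45 = 75636.683.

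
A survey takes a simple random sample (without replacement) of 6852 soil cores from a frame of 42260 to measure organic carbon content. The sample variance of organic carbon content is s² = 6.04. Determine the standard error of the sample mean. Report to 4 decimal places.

0.0272

Under SRS without replacement, Var(ȳ) = (1 − f)·s²/n with f = n/N = 6852/42260 = 0.16213914.
Var(ȳ) = (1 − 0.16213914)·6.04/6852 = 0.83786086·8.8149445 × 10^-4 = 7.385697 × 10^-4.
SE(ȳ) = √(7.385697 × 10^-4) = 0.0272.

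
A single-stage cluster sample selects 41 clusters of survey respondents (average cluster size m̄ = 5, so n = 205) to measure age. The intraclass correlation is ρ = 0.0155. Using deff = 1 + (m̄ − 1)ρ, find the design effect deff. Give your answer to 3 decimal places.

1.062

deff = 1 + (5 − 1)·0.0155 = 1 + 0.062 = 1.062.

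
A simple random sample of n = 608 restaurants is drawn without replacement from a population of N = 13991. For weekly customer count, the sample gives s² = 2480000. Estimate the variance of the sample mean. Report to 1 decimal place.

3901.7

Under SRS without replacement, Var(ȳ) = (1 − f)·s²/n with f = n/N = 608/13991 = 0.04345651.
Var(ȳ) = (1 − 0.04345651)·2480000/608 = 0.95654349·4078.9474 = 3901.6906.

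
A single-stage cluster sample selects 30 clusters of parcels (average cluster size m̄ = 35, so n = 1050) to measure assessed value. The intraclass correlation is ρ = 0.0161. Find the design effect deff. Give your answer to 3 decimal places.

1.547

deff = 1 + (35 − 1)·0.0161 = 1 + 0.5474 = 1.5474.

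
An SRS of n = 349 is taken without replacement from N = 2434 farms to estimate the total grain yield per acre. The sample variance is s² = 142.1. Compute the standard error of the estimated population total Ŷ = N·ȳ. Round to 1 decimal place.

Var(Ŷ) = N²·Var(ȳ) = N²·(1 − n/N)·s²/n.
f = 349/2434 = 0.14338537; Var(ȳ) = 0.85661463·142.1/349 = 0.34878206.
Var(Ŷ) = 2434² · 0.34878206 = 2.0663091 × 10^6.
SE(Ŷ) = √(2.0663091 × 10^6) = 1437.5.

1437.5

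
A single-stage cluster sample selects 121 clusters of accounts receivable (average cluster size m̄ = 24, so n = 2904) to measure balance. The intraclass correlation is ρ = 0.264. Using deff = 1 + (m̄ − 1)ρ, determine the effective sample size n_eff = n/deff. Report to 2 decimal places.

deff = 1 + (24 − 1)·0.264 = 1 + 6.072 = 7.072.
n_eff = 2904 / 7.072 = 410.63.

410.63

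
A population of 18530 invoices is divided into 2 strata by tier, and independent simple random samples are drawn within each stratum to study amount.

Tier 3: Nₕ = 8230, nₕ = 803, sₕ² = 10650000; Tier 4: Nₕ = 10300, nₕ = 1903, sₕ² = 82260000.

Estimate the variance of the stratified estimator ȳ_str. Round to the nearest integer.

13249

Var(ȳ_str) = Σₕ Wₕ²(1 − fₕ)sₕ²/nₕ with Wₕ = Nₕ/N, N = 18530.
Tier 3: Wₕ = 0.44414463; term = 0.44414463²·(1 − 0.09756987)·10650000/803 = 2361.0027.
Tier 4: Wₕ = 0.55585537; term = 0.55585537²·(1 − 0.18475728)·82260000/1903 = 10888.309.
Sum = 13249.312.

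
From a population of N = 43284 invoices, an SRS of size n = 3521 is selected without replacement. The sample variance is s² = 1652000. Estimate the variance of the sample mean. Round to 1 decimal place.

431.0

Under SRS without replacement, Var(ȳ) = (1 − f)·s²/n with f = n/N = 3521/43284 = 0.08134646.
Var(ȳ) = (1 − 0.08134646)·1652000/3521 = 0.91865354·469.18489 = 431.01836.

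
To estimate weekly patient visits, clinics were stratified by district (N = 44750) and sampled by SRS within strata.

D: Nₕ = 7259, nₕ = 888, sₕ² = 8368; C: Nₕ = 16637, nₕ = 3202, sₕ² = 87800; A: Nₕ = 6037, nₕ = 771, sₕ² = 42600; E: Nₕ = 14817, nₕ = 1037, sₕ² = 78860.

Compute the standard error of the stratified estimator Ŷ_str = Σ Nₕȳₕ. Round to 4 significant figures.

154400

Var(Ŷ_str) = Σₕ Nₕ²(1 − fₕ)sₕ²/nₕ.
D: 7259²·(1 − 888/7259)·8368/888 = 4.358059 × 10^8.
C: 16637²·(1 − 3202/16637)·87800/3202 = 6.1289471 × 10^9.
A: 6037²·(1 − 771/6037)·42600/771 = 1.7565368 × 10^9.
E: 14817²·(1 − 1037/14817)·78860/1037 = 1.5526999 × 10^10.
Sum = 2.3848289 × 10^10.
SE = √(2.3848289 × 10^10) = 154400.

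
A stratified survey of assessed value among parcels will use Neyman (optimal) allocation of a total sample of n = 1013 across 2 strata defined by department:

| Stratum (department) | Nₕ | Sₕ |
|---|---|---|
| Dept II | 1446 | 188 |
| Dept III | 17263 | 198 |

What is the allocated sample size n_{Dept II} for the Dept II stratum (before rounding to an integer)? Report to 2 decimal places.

74.63

Neyman allocation: nₕ = n·NₕSₕ / Σⱼ NⱼSⱼ.
Σ NⱼSⱼ = 1446·188 + 17263·198 = 3.689922 × 10^6.
n_{Dept II} = 1013·1446·188 / (3.689922 × 10^6) = 74.63.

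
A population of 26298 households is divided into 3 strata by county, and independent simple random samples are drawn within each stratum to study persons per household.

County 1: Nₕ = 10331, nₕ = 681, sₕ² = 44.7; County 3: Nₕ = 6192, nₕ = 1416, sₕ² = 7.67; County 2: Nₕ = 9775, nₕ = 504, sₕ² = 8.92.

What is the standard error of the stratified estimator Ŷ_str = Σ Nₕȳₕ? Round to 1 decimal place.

2882.3

Var(Ŷ_str) = Σₕ Nₕ²(1 − fₕ)sₕ²/nₕ.
County 1: 10331²·(1 − 681/10331)·44.7/681 = 6.543801 × 10^6.
County 3: 6192²·(1 − 1416/6192)·7.67/1416 = 160187.04.
County 2: 9775²·(1 − 504/9775)·8.92/504 = 1.6039014 × 10^6.
Sum = 8.3078894 × 10^6.
SE = √(8.3078894 × 10^6) = 2882.3.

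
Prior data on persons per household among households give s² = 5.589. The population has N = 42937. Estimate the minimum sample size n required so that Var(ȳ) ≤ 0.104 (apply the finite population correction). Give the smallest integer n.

Without fpc, n₀ = s²/D = 5.589/0.104 = 53.7404.
With fpc, (1 − n/N)·s²/n ≤ D requires n ≥ n₀/(1 + n₀/N) = 53.7404/(1 + 53.7404/42937) = 53.6732.
Rounding up, n = 54.

54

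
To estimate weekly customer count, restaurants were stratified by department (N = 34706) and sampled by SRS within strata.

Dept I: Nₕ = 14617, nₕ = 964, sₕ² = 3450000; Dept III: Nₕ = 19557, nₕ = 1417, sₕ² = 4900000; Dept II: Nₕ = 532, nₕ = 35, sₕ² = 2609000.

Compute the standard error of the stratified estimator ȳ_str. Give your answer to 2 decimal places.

Var(ȳ_str) = Σₕ Wₕ²(1 − fₕ)sₕ²/nₕ with Wₕ = Nₕ/N, N = 34706.
Dept I: Wₕ = 0.42116637; term = 0.42116637²·(1 − 0.06595061)·3450000/964 = 592.95164.
Dept III: Wₕ = 0.56350487; term = 0.56350487²·(1 − 0.07245488)·4900000/1417 = 1018.4897.
Dept II: Wₕ = 0.01532876; term = 0.01532876²·(1 − 0.06578947)·2609000/35 = 16.363075.
Sum = 1627.8044.
SE = √(1627.8044) = 40.35.

40.35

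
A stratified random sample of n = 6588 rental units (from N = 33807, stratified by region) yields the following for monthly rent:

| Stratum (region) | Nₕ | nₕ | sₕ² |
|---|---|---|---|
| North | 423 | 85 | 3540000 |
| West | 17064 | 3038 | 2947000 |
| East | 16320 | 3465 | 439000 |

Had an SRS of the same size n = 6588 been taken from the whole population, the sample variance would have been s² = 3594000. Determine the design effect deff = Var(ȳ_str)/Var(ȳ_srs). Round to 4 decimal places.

Var(ȳ_str) = Σ Wₕ²(1−fₕ)sₕ²/nₕ with Wₕ = Nₕ/33807:
  North: (423/33807)²·(1−85/423)·3540000/85 = 5.209885
  West: (17064/33807)²·(1−3038/17064)·2947000/3038 = 203.13922
  East: (16320/33807)²·(1−3465/16320)·439000/3465 = 23.25628
  → Var(ȳ_str) = 231.60539.
Var(ȳ_srs) = (1 − 6588/33807)·3594000/6588 = 439.228.
deff = 231.60539 / 439.228 = 0.5273.

0.5273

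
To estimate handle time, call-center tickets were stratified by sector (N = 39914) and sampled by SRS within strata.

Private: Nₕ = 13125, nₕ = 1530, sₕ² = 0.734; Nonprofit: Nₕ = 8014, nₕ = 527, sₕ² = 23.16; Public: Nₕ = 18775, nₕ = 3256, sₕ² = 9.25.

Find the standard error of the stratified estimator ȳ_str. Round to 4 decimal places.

0.0471

Var(ȳ_str) = Σₕ Wₕ²(1 − fₕ)sₕ²/nₕ with Wₕ = Nₕ/N, N = 39914.
Private: Wₕ = 0.32883199; term = 0.32883199²·(1 − 0.11657143)·0.734/1530 = 4.5827291 × 10^-5.
Nonprofit: Wₕ = 0.20078168; term = 0.20078168²·(1 − 0.06575992)·23.16/527 = 0.0016551395.
Public: Wₕ = 0.47038633; term = 0.47038633²·(1 − 0.17342210)·9.25/3256 = 5.1957771 × 10^-4.
Sum = 0.0022205445.
SE = √(0.0022205445) = 0.0471.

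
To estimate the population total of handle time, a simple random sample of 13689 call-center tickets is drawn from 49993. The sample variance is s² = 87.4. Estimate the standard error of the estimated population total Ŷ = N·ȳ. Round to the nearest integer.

3404

Var(Ŷ) = N²·Var(ȳ) = N²·(1 − n/N)·s²/n.
f = 13689/49993 = 0.27381833; Var(ȳ) = 0.72618167·87.4/13689 = 0.0046364437.
Var(Ŷ) = 49993² · 0.0046364437 = 1.1587864 × 10^7.
SE(Ŷ) = √(1.1587864 × 10^7) = 3404.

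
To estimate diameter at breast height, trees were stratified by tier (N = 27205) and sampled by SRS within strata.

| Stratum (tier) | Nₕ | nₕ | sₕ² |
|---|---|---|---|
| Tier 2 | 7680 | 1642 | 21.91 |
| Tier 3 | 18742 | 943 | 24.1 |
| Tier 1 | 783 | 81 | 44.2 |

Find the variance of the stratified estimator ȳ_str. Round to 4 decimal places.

Var(ȳ_str) = Σₕ Wₕ²(1 − fₕ)sₕ²/nₕ with Wₕ = Nₕ/N, N = 27205.
Tier 2: Wₕ = 0.28230105; term = 0.28230105²·(1 − 0.21380208)·21.91/1642 = 8.3603815 × 10^-4.
Tier 3: Wₕ = 0.68891748; term = 0.68891748²·(1 − 0.05031480)·24.1/943 = 0.011519123.
Tier 1: Wₕ = 0.02878147; term = 0.02878147²·(1 − 0.10344828)·44.2/81 = 4.0526459 × 10^-4.
Sum = 0.012760426.

0.0128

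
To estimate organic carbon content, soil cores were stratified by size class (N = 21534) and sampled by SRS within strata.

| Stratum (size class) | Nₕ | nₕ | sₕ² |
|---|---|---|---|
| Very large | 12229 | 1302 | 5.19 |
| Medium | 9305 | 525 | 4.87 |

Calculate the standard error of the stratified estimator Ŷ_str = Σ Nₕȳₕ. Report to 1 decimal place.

Var(Ŷ_str) = Σₕ Nₕ²(1 − fₕ)sₕ²/nₕ.
Very large: 12229²·(1 − 1302/12229)·5.19/1302 = 532657.76.
Medium: 9305²·(1 − 525/9305)·4.87/525 = 757845.28.
Sum = 1.290503 × 10^6.
SE = √(1.290503 × 10^6) = 1136.0.

1136.0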